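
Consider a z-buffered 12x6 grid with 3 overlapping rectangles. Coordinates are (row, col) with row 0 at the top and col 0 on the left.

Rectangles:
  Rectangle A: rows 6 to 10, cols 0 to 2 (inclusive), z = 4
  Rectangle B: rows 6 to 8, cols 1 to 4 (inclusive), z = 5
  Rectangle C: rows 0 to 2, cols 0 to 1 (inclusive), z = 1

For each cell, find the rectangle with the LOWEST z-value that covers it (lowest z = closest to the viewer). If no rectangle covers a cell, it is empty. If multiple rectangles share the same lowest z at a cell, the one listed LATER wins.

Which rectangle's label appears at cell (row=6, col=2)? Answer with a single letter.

Answer: A

Derivation:
Check cell (6,2):
  A: rows 6-10 cols 0-2 z=4 -> covers; best now A (z=4)
  B: rows 6-8 cols 1-4 z=5 -> covers; best now A (z=4)
  C: rows 0-2 cols 0-1 -> outside (row miss)
Winner: A at z=4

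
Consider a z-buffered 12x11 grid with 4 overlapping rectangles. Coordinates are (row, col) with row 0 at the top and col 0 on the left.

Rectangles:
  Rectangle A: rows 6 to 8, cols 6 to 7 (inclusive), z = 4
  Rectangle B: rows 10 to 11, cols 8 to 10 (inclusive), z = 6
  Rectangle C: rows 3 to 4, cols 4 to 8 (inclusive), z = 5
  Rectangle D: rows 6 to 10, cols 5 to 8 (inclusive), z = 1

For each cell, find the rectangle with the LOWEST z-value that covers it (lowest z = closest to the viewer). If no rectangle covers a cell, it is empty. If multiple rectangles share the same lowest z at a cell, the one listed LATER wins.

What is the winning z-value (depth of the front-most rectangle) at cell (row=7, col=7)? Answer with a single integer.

Check cell (7,7):
  A: rows 6-8 cols 6-7 z=4 -> covers; best now A (z=4)
  B: rows 10-11 cols 8-10 -> outside (row miss)
  C: rows 3-4 cols 4-8 -> outside (row miss)
  D: rows 6-10 cols 5-8 z=1 -> covers; best now D (z=1)
Winner: D at z=1

Answer: 1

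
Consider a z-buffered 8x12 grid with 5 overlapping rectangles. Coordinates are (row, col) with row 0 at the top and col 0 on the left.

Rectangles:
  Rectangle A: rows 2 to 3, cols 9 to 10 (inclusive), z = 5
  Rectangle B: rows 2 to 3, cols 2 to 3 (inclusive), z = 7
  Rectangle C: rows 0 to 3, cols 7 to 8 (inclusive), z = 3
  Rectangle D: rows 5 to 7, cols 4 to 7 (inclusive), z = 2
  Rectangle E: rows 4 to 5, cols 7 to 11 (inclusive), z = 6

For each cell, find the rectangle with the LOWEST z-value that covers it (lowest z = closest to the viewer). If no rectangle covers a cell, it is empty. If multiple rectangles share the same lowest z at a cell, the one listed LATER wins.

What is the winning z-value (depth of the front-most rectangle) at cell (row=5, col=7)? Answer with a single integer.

Answer: 2

Derivation:
Check cell (5,7):
  A: rows 2-3 cols 9-10 -> outside (row miss)
  B: rows 2-3 cols 2-3 -> outside (row miss)
  C: rows 0-3 cols 7-8 -> outside (row miss)
  D: rows 5-7 cols 4-7 z=2 -> covers; best now D (z=2)
  E: rows 4-5 cols 7-11 z=6 -> covers; best now D (z=2)
Winner: D at z=2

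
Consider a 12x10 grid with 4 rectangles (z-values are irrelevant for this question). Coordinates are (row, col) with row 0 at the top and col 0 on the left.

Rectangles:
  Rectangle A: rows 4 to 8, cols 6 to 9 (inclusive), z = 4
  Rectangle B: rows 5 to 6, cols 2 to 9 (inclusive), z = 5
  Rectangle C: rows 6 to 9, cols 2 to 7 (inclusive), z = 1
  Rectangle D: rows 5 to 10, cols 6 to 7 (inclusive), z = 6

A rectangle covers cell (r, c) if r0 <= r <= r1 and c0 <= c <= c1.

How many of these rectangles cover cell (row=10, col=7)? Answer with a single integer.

Answer: 1

Derivation:
Check cell (10,7):
  A: rows 4-8 cols 6-9 -> outside (row miss)
  B: rows 5-6 cols 2-9 -> outside (row miss)
  C: rows 6-9 cols 2-7 -> outside (row miss)
  D: rows 5-10 cols 6-7 -> covers
Count covering = 1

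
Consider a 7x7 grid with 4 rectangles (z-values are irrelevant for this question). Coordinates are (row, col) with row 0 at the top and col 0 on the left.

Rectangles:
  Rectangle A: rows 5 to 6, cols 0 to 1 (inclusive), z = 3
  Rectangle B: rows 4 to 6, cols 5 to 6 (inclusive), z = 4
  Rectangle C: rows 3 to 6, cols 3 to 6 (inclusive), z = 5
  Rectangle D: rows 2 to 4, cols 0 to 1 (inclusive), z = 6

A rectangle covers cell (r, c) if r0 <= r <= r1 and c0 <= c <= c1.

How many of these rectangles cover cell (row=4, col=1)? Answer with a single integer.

Answer: 1

Derivation:
Check cell (4,1):
  A: rows 5-6 cols 0-1 -> outside (row miss)
  B: rows 4-6 cols 5-6 -> outside (col miss)
  C: rows 3-6 cols 3-6 -> outside (col miss)
  D: rows 2-4 cols 0-1 -> covers
Count covering = 1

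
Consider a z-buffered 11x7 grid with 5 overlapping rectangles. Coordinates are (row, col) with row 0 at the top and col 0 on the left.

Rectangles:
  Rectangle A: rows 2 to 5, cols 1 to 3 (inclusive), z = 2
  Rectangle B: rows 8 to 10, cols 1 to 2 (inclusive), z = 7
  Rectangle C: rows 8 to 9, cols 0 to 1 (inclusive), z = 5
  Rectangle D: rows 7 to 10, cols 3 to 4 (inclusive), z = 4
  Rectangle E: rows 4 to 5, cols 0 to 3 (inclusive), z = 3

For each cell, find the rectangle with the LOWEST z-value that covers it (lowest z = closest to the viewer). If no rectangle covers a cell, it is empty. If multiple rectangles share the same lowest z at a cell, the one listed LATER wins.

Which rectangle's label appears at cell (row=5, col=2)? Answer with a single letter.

Answer: A

Derivation:
Check cell (5,2):
  A: rows 2-5 cols 1-3 z=2 -> covers; best now A (z=2)
  B: rows 8-10 cols 1-2 -> outside (row miss)
  C: rows 8-9 cols 0-1 -> outside (row miss)
  D: rows 7-10 cols 3-4 -> outside (row miss)
  E: rows 4-5 cols 0-3 z=3 -> covers; best now A (z=2)
Winner: A at z=2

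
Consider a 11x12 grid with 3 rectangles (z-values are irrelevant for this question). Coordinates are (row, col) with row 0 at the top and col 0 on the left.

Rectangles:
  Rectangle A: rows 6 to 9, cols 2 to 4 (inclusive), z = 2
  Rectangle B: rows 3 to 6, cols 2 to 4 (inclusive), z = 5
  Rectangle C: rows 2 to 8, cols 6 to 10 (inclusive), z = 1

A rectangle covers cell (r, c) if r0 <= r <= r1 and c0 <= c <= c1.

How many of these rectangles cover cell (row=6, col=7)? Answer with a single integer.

Check cell (6,7):
  A: rows 6-9 cols 2-4 -> outside (col miss)
  B: rows 3-6 cols 2-4 -> outside (col miss)
  C: rows 2-8 cols 6-10 -> covers
Count covering = 1

Answer: 1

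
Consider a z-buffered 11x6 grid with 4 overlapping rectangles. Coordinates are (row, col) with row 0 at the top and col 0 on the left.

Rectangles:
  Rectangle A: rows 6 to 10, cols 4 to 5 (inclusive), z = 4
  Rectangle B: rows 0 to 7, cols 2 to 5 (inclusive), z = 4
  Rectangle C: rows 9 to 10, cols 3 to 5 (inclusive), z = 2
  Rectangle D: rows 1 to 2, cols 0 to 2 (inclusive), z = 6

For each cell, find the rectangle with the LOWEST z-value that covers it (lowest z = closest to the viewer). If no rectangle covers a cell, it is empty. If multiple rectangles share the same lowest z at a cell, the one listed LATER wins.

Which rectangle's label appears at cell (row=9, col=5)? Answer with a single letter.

Check cell (9,5):
  A: rows 6-10 cols 4-5 z=4 -> covers; best now A (z=4)
  B: rows 0-7 cols 2-5 -> outside (row miss)
  C: rows 9-10 cols 3-5 z=2 -> covers; best now C (z=2)
  D: rows 1-2 cols 0-2 -> outside (row miss)
Winner: C at z=2

Answer: C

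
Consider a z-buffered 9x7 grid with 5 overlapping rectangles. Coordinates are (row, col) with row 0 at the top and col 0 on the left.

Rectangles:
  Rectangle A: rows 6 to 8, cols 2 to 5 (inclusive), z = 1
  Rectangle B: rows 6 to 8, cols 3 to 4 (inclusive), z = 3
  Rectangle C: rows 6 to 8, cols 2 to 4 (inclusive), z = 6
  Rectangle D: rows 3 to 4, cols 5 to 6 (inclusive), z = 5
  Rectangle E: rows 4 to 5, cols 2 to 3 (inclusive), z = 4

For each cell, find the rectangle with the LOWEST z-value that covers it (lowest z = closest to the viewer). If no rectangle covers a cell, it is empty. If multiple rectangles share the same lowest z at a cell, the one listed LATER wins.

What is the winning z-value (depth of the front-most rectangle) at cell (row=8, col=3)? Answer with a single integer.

Answer: 1

Derivation:
Check cell (8,3):
  A: rows 6-8 cols 2-5 z=1 -> covers; best now A (z=1)
  B: rows 6-8 cols 3-4 z=3 -> covers; best now A (z=1)
  C: rows 6-8 cols 2-4 z=6 -> covers; best now A (z=1)
  D: rows 3-4 cols 5-6 -> outside (row miss)
  E: rows 4-5 cols 2-3 -> outside (row miss)
Winner: A at z=1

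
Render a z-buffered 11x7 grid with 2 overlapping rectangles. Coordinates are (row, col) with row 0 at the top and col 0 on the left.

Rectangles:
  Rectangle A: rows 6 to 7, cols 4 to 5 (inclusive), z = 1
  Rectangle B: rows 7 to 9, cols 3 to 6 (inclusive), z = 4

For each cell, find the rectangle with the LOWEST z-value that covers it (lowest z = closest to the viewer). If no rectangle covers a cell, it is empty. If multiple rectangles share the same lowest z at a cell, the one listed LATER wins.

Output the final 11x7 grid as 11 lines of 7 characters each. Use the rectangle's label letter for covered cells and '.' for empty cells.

.......
.......
.......
.......
.......
.......
....AA.
...BAAB
...BBBB
...BBBB
.......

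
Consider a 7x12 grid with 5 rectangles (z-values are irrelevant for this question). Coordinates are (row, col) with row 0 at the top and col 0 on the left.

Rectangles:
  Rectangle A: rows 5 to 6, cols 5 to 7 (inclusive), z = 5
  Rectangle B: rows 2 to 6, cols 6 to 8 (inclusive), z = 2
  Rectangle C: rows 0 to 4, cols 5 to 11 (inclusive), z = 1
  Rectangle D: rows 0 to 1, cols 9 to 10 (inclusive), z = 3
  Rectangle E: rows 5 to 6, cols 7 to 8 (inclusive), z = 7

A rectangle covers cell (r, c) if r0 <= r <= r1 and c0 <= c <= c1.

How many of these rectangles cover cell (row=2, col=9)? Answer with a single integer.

Answer: 1

Derivation:
Check cell (2,9):
  A: rows 5-6 cols 5-7 -> outside (row miss)
  B: rows 2-6 cols 6-8 -> outside (col miss)
  C: rows 0-4 cols 5-11 -> covers
  D: rows 0-1 cols 9-10 -> outside (row miss)
  E: rows 5-6 cols 7-8 -> outside (row miss)
Count covering = 1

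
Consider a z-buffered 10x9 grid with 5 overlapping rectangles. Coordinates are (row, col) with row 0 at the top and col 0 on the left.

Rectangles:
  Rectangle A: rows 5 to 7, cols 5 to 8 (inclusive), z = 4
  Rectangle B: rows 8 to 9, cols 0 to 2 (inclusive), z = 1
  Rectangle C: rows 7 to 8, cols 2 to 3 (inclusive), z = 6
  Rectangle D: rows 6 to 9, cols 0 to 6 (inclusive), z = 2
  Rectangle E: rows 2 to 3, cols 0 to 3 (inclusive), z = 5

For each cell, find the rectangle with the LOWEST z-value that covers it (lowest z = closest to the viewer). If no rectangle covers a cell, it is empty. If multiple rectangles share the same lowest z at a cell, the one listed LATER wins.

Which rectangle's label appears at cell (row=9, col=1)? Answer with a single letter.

Check cell (9,1):
  A: rows 5-7 cols 5-8 -> outside (row miss)
  B: rows 8-9 cols 0-2 z=1 -> covers; best now B (z=1)
  C: rows 7-8 cols 2-3 -> outside (row miss)
  D: rows 6-9 cols 0-6 z=2 -> covers; best now B (z=1)
  E: rows 2-3 cols 0-3 -> outside (row miss)
Winner: B at z=1

Answer: B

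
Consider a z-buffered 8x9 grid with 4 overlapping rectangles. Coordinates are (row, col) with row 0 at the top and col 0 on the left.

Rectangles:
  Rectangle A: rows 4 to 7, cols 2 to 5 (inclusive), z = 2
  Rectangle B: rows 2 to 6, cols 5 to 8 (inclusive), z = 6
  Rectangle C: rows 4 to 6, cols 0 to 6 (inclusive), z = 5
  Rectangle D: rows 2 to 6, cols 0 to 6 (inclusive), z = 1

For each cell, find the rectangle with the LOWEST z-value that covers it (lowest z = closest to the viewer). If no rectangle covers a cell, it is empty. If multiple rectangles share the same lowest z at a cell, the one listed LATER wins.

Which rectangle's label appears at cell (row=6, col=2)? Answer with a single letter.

Check cell (6,2):
  A: rows 4-7 cols 2-5 z=2 -> covers; best now A (z=2)
  B: rows 2-6 cols 5-8 -> outside (col miss)
  C: rows 4-6 cols 0-6 z=5 -> covers; best now A (z=2)
  D: rows 2-6 cols 0-6 z=1 -> covers; best now D (z=1)
Winner: D at z=1

Answer: D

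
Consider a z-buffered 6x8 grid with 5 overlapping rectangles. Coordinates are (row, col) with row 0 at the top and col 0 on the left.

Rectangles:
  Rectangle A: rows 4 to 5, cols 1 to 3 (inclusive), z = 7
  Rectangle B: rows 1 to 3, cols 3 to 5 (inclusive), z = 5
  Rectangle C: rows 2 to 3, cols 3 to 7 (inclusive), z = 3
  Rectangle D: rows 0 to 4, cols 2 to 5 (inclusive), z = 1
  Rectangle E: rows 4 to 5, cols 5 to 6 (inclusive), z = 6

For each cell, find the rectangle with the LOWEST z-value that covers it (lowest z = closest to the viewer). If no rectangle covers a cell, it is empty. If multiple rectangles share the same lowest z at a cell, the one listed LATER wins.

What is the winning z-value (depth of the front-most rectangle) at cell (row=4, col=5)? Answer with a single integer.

Check cell (4,5):
  A: rows 4-5 cols 1-3 -> outside (col miss)
  B: rows 1-3 cols 3-5 -> outside (row miss)
  C: rows 2-3 cols 3-7 -> outside (row miss)
  D: rows 0-4 cols 2-5 z=1 -> covers; best now D (z=1)
  E: rows 4-5 cols 5-6 z=6 -> covers; best now D (z=1)
Winner: D at z=1

Answer: 1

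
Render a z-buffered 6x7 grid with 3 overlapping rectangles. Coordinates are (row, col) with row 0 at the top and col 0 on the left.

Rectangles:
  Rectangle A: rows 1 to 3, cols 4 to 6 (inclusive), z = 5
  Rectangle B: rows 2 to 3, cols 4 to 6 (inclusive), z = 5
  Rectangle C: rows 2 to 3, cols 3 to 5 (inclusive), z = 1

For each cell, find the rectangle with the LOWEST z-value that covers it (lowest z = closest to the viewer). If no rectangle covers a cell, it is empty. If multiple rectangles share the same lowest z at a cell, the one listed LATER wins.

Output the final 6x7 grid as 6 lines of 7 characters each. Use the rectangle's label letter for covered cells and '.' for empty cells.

.......
....AAA
...CCCB
...CCCB
.......
.......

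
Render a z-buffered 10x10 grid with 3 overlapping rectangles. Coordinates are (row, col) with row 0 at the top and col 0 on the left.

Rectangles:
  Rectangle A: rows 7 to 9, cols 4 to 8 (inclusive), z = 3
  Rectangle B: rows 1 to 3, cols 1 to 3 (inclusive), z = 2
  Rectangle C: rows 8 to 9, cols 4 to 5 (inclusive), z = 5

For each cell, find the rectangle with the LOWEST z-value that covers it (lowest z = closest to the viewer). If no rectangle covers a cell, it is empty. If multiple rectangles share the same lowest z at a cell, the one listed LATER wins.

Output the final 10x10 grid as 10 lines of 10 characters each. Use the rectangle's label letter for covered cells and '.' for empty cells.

..........
.BBB......
.BBB......
.BBB......
..........
..........
..........
....AAAAA.
....AAAAA.
....AAAAA.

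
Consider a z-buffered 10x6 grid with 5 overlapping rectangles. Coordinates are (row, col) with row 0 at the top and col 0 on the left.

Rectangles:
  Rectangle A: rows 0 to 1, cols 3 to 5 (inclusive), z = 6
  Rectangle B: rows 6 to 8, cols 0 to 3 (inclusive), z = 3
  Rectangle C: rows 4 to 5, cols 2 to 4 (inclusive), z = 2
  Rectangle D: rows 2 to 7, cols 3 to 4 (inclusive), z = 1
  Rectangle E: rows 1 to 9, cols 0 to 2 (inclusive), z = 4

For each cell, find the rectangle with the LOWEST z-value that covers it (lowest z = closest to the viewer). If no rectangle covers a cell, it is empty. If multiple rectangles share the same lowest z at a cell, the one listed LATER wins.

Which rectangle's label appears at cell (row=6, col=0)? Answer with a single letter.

Check cell (6,0):
  A: rows 0-1 cols 3-5 -> outside (row miss)
  B: rows 6-8 cols 0-3 z=3 -> covers; best now B (z=3)
  C: rows 4-5 cols 2-4 -> outside (row miss)
  D: rows 2-7 cols 3-4 -> outside (col miss)
  E: rows 1-9 cols 0-2 z=4 -> covers; best now B (z=3)
Winner: B at z=3

Answer: B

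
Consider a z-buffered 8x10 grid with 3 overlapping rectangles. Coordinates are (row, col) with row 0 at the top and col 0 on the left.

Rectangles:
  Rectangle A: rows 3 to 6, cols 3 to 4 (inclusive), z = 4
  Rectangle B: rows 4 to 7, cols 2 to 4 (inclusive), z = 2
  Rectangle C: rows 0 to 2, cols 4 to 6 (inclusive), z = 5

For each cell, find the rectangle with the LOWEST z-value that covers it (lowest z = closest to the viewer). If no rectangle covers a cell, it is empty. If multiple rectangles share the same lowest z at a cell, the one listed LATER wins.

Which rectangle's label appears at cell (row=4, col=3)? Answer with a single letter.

Answer: B

Derivation:
Check cell (4,3):
  A: rows 3-6 cols 3-4 z=4 -> covers; best now A (z=4)
  B: rows 4-7 cols 2-4 z=2 -> covers; best now B (z=2)
  C: rows 0-2 cols 4-6 -> outside (row miss)
Winner: B at z=2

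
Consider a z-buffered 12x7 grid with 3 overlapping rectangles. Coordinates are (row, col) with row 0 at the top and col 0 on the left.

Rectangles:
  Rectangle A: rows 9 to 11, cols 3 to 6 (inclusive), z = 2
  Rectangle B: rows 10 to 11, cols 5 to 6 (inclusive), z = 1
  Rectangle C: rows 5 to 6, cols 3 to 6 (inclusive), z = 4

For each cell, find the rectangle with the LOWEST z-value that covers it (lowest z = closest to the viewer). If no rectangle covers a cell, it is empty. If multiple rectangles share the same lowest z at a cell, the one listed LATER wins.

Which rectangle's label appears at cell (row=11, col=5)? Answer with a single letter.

Check cell (11,5):
  A: rows 9-11 cols 3-6 z=2 -> covers; best now A (z=2)
  B: rows 10-11 cols 5-6 z=1 -> covers; best now B (z=1)
  C: rows 5-6 cols 3-6 -> outside (row miss)
Winner: B at z=1

Answer: B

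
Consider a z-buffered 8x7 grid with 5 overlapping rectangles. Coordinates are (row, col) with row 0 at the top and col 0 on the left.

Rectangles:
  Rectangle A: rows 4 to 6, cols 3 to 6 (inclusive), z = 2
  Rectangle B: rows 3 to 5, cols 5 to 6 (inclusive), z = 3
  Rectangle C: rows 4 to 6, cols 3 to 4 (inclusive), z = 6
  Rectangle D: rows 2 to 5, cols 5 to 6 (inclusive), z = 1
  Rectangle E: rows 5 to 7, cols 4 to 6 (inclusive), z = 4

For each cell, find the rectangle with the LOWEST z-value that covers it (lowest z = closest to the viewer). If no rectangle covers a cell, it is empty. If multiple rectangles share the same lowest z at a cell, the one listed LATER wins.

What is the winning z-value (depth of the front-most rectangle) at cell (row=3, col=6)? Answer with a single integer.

Answer: 1

Derivation:
Check cell (3,6):
  A: rows 4-6 cols 3-6 -> outside (row miss)
  B: rows 3-5 cols 5-6 z=3 -> covers; best now B (z=3)
  C: rows 4-6 cols 3-4 -> outside (row miss)
  D: rows 2-5 cols 5-6 z=1 -> covers; best now D (z=1)
  E: rows 5-7 cols 4-6 -> outside (row miss)
Winner: D at z=1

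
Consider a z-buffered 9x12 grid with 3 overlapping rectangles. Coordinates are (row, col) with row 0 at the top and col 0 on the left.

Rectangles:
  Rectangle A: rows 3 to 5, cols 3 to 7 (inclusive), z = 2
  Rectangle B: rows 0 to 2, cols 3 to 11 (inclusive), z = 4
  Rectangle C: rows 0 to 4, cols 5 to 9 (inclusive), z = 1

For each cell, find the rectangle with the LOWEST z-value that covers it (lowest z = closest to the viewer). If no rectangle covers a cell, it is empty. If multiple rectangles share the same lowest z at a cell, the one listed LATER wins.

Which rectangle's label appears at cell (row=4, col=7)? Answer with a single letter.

Check cell (4,7):
  A: rows 3-5 cols 3-7 z=2 -> covers; best now A (z=2)
  B: rows 0-2 cols 3-11 -> outside (row miss)
  C: rows 0-4 cols 5-9 z=1 -> covers; best now C (z=1)
Winner: C at z=1

Answer: C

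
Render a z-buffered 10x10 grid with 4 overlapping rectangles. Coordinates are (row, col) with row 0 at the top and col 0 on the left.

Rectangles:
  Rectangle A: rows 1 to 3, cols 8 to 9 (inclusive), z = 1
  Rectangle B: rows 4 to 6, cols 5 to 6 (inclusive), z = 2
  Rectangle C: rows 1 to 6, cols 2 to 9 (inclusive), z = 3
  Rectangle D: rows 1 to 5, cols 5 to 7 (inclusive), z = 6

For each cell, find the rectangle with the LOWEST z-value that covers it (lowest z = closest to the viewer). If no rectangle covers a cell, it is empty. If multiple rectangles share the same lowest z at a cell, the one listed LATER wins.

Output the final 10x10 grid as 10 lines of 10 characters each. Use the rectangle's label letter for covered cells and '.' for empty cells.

..........
..CCCCCCAA
..CCCCCCAA
..CCCCCCAA
..CCCBBCCC
..CCCBBCCC
..CCCBBCCC
..........
..........
..........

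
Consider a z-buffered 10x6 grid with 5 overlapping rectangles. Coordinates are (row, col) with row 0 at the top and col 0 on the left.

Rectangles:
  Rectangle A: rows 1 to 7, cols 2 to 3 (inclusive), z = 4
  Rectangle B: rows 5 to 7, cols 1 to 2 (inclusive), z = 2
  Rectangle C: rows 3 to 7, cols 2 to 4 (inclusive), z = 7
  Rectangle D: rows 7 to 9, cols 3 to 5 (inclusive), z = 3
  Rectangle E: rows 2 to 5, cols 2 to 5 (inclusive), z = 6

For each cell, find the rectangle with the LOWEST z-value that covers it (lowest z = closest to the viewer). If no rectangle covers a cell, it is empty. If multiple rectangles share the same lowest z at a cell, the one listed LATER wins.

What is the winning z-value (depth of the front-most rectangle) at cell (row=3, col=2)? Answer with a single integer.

Check cell (3,2):
  A: rows 1-7 cols 2-3 z=4 -> covers; best now A (z=4)
  B: rows 5-7 cols 1-2 -> outside (row miss)
  C: rows 3-7 cols 2-4 z=7 -> covers; best now A (z=4)
  D: rows 7-9 cols 3-5 -> outside (row miss)
  E: rows 2-5 cols 2-5 z=6 -> covers; best now A (z=4)
Winner: A at z=4

Answer: 4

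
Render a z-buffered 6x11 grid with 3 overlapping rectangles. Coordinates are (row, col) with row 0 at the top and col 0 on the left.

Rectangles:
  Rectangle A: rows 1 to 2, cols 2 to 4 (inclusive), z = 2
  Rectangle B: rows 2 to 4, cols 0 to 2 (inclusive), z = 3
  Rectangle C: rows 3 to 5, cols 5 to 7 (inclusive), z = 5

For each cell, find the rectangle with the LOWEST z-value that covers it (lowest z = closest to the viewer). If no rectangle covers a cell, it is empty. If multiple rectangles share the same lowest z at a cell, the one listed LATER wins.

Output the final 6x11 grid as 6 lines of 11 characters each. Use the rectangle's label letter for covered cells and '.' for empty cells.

...........
..AAA......
BBAAA......
BBB..CCC...
BBB..CCC...
.....CCC...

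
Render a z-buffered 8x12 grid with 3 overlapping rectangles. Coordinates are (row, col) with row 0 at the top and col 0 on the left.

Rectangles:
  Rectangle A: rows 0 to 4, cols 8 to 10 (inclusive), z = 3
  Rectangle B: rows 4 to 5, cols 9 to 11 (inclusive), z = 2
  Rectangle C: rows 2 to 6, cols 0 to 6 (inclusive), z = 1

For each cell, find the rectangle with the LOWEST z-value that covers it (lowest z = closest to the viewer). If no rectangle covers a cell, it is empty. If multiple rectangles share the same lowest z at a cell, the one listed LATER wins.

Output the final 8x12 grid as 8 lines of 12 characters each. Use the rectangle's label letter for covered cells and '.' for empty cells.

........AAA.
........AAA.
CCCCCCC.AAA.
CCCCCCC.AAA.
CCCCCCC.ABBB
CCCCCCC..BBB
CCCCCCC.....
............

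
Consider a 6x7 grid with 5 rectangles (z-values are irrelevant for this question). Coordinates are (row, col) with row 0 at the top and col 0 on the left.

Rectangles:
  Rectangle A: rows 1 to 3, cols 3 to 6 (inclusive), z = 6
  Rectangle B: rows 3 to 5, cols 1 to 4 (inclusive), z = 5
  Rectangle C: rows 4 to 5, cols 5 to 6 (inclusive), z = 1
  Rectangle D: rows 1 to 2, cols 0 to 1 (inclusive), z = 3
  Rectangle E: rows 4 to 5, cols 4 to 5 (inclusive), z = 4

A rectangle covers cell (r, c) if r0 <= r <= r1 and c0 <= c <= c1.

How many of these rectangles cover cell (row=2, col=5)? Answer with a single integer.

Answer: 1

Derivation:
Check cell (2,5):
  A: rows 1-3 cols 3-6 -> covers
  B: rows 3-5 cols 1-4 -> outside (row miss)
  C: rows 4-5 cols 5-6 -> outside (row miss)
  D: rows 1-2 cols 0-1 -> outside (col miss)
  E: rows 4-5 cols 4-5 -> outside (row miss)
Count covering = 1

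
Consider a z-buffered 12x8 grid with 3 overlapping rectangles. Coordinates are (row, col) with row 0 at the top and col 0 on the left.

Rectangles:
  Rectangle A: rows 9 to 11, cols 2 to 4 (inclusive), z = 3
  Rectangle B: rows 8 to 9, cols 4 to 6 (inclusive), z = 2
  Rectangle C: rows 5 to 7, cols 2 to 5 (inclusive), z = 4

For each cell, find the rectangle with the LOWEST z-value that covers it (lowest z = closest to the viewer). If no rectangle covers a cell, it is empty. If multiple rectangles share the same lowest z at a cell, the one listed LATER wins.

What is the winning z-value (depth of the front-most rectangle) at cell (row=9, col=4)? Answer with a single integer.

Check cell (9,4):
  A: rows 9-11 cols 2-4 z=3 -> covers; best now A (z=3)
  B: rows 8-9 cols 4-6 z=2 -> covers; best now B (z=2)
  C: rows 5-7 cols 2-5 -> outside (row miss)
Winner: B at z=2

Answer: 2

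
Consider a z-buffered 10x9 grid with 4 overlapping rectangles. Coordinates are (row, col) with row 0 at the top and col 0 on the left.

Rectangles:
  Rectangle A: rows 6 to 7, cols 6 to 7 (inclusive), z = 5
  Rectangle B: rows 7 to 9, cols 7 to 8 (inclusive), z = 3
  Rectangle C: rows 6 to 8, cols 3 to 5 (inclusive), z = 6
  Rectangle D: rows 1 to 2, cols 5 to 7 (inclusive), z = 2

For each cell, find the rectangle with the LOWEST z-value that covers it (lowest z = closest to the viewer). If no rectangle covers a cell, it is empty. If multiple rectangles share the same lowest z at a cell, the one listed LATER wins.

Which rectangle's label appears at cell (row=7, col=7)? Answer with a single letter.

Answer: B

Derivation:
Check cell (7,7):
  A: rows 6-7 cols 6-7 z=5 -> covers; best now A (z=5)
  B: rows 7-9 cols 7-8 z=3 -> covers; best now B (z=3)
  C: rows 6-8 cols 3-5 -> outside (col miss)
  D: rows 1-2 cols 5-7 -> outside (row miss)
Winner: B at z=3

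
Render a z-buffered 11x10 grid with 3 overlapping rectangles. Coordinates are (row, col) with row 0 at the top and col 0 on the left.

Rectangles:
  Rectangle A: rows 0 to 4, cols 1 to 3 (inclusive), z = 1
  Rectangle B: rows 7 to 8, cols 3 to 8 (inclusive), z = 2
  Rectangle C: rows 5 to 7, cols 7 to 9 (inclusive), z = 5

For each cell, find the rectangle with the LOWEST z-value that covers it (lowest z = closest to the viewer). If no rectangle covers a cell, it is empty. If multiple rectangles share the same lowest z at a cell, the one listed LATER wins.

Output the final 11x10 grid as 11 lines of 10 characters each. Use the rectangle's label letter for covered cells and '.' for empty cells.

.AAA......
.AAA......
.AAA......
.AAA......
.AAA......
.......CCC
.......CCC
...BBBBBBC
...BBBBBB.
..........
..........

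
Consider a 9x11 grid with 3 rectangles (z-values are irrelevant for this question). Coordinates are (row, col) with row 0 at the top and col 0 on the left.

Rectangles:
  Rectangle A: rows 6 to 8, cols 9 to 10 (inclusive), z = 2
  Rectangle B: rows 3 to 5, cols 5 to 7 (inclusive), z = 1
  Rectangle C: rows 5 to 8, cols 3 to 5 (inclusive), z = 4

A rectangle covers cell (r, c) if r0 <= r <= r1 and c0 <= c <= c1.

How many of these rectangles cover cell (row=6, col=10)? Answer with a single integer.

Check cell (6,10):
  A: rows 6-8 cols 9-10 -> covers
  B: rows 3-5 cols 5-7 -> outside (row miss)
  C: rows 5-8 cols 3-5 -> outside (col miss)
Count covering = 1

Answer: 1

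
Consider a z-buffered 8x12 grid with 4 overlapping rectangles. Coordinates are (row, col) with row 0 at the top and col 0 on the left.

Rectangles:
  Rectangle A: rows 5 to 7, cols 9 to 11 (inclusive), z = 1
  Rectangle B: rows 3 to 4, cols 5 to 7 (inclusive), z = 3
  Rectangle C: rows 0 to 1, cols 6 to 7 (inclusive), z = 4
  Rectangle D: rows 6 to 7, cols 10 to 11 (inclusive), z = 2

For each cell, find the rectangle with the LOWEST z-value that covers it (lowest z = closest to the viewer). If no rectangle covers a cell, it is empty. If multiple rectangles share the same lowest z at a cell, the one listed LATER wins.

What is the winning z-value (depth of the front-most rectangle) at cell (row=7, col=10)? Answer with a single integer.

Check cell (7,10):
  A: rows 5-7 cols 9-11 z=1 -> covers; best now A (z=1)
  B: rows 3-4 cols 5-7 -> outside (row miss)
  C: rows 0-1 cols 6-7 -> outside (row miss)
  D: rows 6-7 cols 10-11 z=2 -> covers; best now A (z=1)
Winner: A at z=1

Answer: 1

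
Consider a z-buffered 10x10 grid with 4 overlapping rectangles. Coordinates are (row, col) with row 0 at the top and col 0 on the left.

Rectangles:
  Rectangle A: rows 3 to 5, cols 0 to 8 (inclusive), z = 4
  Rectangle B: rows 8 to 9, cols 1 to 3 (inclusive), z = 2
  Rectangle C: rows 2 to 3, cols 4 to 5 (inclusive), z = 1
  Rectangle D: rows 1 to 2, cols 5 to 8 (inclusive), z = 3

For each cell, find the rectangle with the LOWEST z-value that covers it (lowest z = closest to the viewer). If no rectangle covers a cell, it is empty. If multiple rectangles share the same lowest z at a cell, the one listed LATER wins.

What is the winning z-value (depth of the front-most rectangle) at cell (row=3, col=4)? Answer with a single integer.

Check cell (3,4):
  A: rows 3-5 cols 0-8 z=4 -> covers; best now A (z=4)
  B: rows 8-9 cols 1-3 -> outside (row miss)
  C: rows 2-3 cols 4-5 z=1 -> covers; best now C (z=1)
  D: rows 1-2 cols 5-8 -> outside (row miss)
Winner: C at z=1

Answer: 1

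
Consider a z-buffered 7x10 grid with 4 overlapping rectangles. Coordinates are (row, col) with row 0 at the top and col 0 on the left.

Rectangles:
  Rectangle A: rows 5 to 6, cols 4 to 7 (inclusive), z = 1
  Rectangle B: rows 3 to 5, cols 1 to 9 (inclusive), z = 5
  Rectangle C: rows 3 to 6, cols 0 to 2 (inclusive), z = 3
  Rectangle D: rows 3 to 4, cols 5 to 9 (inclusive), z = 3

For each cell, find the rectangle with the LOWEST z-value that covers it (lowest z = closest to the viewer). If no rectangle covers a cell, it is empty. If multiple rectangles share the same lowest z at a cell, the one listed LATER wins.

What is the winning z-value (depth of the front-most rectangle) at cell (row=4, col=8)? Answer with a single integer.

Answer: 3

Derivation:
Check cell (4,8):
  A: rows 5-6 cols 4-7 -> outside (row miss)
  B: rows 3-5 cols 1-9 z=5 -> covers; best now B (z=5)
  C: rows 3-6 cols 0-2 -> outside (col miss)
  D: rows 3-4 cols 5-9 z=3 -> covers; best now D (z=3)
Winner: D at z=3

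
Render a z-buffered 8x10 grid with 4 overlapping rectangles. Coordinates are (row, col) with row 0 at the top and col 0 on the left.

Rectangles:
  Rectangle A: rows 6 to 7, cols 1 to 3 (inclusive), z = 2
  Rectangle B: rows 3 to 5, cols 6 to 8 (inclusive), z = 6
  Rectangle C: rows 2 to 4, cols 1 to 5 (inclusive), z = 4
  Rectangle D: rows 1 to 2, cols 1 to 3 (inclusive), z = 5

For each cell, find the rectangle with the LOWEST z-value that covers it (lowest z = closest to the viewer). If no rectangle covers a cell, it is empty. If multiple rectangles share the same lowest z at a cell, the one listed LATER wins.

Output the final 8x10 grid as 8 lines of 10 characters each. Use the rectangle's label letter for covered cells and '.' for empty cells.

..........
.DDD......
.CCCCC....
.CCCCCBBB.
.CCCCCBBB.
......BBB.
.AAA......
.AAA......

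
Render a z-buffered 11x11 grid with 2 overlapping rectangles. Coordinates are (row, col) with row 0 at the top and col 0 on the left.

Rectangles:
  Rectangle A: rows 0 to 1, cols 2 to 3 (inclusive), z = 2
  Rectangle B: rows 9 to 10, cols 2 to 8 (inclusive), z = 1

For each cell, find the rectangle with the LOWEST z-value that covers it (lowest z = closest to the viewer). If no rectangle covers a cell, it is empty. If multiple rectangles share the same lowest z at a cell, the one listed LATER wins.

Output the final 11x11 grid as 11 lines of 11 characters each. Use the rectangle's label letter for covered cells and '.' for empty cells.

..AA.......
..AA.......
...........
...........
...........
...........
...........
...........
...........
..BBBBBBB..
..BBBBBBB..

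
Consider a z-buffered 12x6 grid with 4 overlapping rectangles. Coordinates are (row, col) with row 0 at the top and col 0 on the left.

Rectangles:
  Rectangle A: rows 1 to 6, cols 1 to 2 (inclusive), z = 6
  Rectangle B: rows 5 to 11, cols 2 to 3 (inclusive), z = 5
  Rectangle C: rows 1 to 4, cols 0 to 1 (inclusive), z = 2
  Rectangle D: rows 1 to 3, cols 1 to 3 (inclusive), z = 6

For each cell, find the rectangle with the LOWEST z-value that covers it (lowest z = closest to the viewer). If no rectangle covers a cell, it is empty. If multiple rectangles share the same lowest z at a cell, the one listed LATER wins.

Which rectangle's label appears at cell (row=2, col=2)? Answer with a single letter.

Check cell (2,2):
  A: rows 1-6 cols 1-2 z=6 -> covers; best now A (z=6)
  B: rows 5-11 cols 2-3 -> outside (row miss)
  C: rows 1-4 cols 0-1 -> outside (col miss)
  D: rows 1-3 cols 1-3 z=6 -> covers; best now D (z=6)
Winner: D at z=6

Answer: D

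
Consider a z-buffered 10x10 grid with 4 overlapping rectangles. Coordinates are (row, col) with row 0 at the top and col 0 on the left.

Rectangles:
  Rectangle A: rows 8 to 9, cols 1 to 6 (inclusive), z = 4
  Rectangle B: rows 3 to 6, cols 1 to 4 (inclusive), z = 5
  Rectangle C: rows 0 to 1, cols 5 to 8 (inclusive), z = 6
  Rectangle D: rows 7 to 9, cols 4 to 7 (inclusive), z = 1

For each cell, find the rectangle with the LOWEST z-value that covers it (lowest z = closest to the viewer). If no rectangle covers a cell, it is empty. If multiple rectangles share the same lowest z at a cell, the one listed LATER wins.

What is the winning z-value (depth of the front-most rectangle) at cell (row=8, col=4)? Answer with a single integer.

Answer: 1

Derivation:
Check cell (8,4):
  A: rows 8-9 cols 1-6 z=4 -> covers; best now A (z=4)
  B: rows 3-6 cols 1-4 -> outside (row miss)
  C: rows 0-1 cols 5-8 -> outside (row miss)
  D: rows 7-9 cols 4-7 z=1 -> covers; best now D (z=1)
Winner: D at z=1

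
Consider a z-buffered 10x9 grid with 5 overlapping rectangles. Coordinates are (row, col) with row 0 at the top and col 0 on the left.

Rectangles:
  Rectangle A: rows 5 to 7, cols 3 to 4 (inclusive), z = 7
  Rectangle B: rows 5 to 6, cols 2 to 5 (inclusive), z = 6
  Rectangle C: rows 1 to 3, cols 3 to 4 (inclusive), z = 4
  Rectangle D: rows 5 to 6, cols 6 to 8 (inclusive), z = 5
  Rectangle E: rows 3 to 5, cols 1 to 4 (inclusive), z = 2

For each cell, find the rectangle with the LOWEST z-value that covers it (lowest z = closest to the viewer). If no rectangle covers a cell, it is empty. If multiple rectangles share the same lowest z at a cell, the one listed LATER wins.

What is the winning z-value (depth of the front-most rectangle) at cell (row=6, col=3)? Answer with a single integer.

Answer: 6

Derivation:
Check cell (6,3):
  A: rows 5-7 cols 3-4 z=7 -> covers; best now A (z=7)
  B: rows 5-6 cols 2-5 z=6 -> covers; best now B (z=6)
  C: rows 1-3 cols 3-4 -> outside (row miss)
  D: rows 5-6 cols 6-8 -> outside (col miss)
  E: rows 3-5 cols 1-4 -> outside (row miss)
Winner: B at z=6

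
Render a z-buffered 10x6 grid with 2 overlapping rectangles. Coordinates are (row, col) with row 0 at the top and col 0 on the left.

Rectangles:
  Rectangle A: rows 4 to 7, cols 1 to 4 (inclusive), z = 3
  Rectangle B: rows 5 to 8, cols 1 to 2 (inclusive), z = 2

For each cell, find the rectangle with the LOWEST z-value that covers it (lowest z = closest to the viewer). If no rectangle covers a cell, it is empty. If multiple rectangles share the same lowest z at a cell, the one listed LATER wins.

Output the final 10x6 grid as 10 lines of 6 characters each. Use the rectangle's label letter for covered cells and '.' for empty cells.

......
......
......
......
.AAAA.
.BBAA.
.BBAA.
.BBAA.
.BB...
......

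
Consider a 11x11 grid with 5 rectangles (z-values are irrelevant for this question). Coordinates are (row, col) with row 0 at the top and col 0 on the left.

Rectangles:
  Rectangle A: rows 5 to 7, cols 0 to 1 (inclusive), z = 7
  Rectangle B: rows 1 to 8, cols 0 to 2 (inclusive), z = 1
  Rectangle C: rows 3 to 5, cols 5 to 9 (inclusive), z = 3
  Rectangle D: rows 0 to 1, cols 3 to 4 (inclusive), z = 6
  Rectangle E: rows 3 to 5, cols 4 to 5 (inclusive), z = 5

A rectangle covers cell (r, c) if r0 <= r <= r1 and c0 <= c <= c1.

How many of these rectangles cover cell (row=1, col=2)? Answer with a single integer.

Check cell (1,2):
  A: rows 5-7 cols 0-1 -> outside (row miss)
  B: rows 1-8 cols 0-2 -> covers
  C: rows 3-5 cols 5-9 -> outside (row miss)
  D: rows 0-1 cols 3-4 -> outside (col miss)
  E: rows 3-5 cols 4-5 -> outside (row miss)
Count covering = 1

Answer: 1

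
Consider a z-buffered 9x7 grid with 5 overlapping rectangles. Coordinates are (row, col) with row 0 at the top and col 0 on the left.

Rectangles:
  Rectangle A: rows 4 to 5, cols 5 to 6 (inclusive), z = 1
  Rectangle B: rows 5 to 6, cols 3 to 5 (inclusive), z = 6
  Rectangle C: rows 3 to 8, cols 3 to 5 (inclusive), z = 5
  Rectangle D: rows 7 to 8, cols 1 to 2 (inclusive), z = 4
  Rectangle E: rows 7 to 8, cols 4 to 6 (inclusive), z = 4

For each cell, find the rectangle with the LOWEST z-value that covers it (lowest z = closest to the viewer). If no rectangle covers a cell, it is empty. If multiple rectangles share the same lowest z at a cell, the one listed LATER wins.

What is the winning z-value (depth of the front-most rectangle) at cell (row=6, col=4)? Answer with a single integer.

Answer: 5

Derivation:
Check cell (6,4):
  A: rows 4-5 cols 5-6 -> outside (row miss)
  B: rows 5-6 cols 3-5 z=6 -> covers; best now B (z=6)
  C: rows 3-8 cols 3-5 z=5 -> covers; best now C (z=5)
  D: rows 7-8 cols 1-2 -> outside (row miss)
  E: rows 7-8 cols 4-6 -> outside (row miss)
Winner: C at z=5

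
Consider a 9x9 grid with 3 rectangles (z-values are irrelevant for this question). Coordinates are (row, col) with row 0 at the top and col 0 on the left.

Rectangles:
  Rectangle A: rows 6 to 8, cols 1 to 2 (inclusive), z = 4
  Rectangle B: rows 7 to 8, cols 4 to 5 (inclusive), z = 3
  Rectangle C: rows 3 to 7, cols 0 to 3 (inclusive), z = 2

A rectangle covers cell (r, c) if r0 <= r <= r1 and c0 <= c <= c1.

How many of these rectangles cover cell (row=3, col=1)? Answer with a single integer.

Answer: 1

Derivation:
Check cell (3,1):
  A: rows 6-8 cols 1-2 -> outside (row miss)
  B: rows 7-8 cols 4-5 -> outside (row miss)
  C: rows 3-7 cols 0-3 -> covers
Count covering = 1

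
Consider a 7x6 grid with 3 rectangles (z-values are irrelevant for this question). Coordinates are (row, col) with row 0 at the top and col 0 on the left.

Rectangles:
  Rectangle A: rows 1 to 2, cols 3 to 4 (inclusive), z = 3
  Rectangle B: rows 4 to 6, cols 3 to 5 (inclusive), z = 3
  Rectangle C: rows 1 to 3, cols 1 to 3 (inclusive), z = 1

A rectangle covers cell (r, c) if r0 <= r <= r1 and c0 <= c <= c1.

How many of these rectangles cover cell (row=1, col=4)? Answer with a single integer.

Answer: 1

Derivation:
Check cell (1,4):
  A: rows 1-2 cols 3-4 -> covers
  B: rows 4-6 cols 3-5 -> outside (row miss)
  C: rows 1-3 cols 1-3 -> outside (col miss)
Count covering = 1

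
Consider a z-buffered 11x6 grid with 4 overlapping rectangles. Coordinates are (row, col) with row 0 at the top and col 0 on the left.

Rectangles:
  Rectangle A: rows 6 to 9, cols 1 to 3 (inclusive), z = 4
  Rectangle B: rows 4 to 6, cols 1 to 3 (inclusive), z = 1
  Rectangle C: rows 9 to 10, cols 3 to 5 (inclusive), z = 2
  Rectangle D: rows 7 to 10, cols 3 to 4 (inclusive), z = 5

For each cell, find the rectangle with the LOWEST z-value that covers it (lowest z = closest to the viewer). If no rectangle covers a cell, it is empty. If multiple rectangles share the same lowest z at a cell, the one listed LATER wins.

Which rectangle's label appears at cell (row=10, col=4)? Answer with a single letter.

Answer: C

Derivation:
Check cell (10,4):
  A: rows 6-9 cols 1-3 -> outside (row miss)
  B: rows 4-6 cols 1-3 -> outside (row miss)
  C: rows 9-10 cols 3-5 z=2 -> covers; best now C (z=2)
  D: rows 7-10 cols 3-4 z=5 -> covers; best now C (z=2)
Winner: C at z=2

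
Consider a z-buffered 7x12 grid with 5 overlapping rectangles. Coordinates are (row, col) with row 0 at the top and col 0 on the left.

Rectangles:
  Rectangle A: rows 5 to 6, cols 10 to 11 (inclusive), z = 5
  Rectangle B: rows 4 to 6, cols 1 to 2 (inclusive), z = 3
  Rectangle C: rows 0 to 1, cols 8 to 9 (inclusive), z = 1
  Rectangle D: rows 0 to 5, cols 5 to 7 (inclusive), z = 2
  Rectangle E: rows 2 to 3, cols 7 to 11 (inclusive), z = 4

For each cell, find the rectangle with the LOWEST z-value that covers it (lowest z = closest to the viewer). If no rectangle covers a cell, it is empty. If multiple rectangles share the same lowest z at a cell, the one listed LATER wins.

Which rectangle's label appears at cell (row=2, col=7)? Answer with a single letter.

Check cell (2,7):
  A: rows 5-6 cols 10-11 -> outside (row miss)
  B: rows 4-6 cols 1-2 -> outside (row miss)
  C: rows 0-1 cols 8-9 -> outside (row miss)
  D: rows 0-5 cols 5-7 z=2 -> covers; best now D (z=2)
  E: rows 2-3 cols 7-11 z=4 -> covers; best now D (z=2)
Winner: D at z=2

Answer: D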